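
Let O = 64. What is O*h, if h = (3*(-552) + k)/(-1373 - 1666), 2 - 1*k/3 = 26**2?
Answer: 78464/1013 ≈ 77.457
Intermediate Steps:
k = -2022 (k = 6 - 3*26**2 = 6 - 3*676 = 6 - 2028 = -2022)
h = 1226/1013 (h = (3*(-552) - 2022)/(-1373 - 1666) = (-1656 - 2022)/(-3039) = -3678*(-1/3039) = 1226/1013 ≈ 1.2103)
O*h = 64*(1226/1013) = 78464/1013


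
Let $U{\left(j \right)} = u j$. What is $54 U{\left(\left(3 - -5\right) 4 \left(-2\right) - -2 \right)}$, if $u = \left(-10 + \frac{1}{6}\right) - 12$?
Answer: $73098$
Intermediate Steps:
$u = - \frac{131}{6}$ ($u = \left(-10 + \frac{1}{6}\right) - 12 = - \frac{59}{6} - 12 = - \frac{131}{6} \approx -21.833$)
$U{\left(j \right)} = - \frac{131 j}{6}$
$54 U{\left(\left(3 - -5\right) 4 \left(-2\right) - -2 \right)} = 54 \left(- \frac{131 \left(\left(3 - -5\right) 4 \left(-2\right) - -2\right)}{6}\right) = 54 \left(- \frac{131 \left(\left(3 + 5\right) 4 \left(-2\right) + 2\right)}{6}\right) = 54 \left(- \frac{131 \left(8 \cdot 4 \left(-2\right) + 2\right)}{6}\right) = 54 \left(- \frac{131 \left(32 \left(-2\right) + 2\right)}{6}\right) = 54 \left(- \frac{131 \left(-64 + 2\right)}{6}\right) = 54 \left(\left(- \frac{131}{6}\right) \left(-62\right)\right) = 54 \cdot \frac{4061}{3} = 73098$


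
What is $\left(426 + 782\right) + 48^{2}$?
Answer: $3512$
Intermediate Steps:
$\left(426 + 782\right) + 48^{2} = 1208 + 2304 = 3512$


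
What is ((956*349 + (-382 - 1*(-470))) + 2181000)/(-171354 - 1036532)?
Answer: -1257366/603943 ≈ -2.0819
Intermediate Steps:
((956*349 + (-382 - 1*(-470))) + 2181000)/(-171354 - 1036532) = ((333644 + (-382 + 470)) + 2181000)/(-1207886) = ((333644 + 88) + 2181000)*(-1/1207886) = (333732 + 2181000)*(-1/1207886) = 2514732*(-1/1207886) = -1257366/603943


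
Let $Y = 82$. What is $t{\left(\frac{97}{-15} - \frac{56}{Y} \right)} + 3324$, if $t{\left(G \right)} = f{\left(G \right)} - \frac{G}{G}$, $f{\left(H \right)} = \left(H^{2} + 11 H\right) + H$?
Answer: $\frac{1243725424}{378225} \approx 3288.3$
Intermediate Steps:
$f{\left(H \right)} = H^{2} + 12 H$
$t{\left(G \right)} = -1 + G \left(12 + G\right)$ ($t{\left(G \right)} = G \left(12 + G\right) - \frac{G}{G} = G \left(12 + G\right) - 1 = -1 + G \left(12 + G\right)$)
$t{\left(\frac{97}{-15} - \frac{56}{Y} \right)} + 3324 = \left(-1 + \left(\frac{97}{-15} - \frac{56}{82}\right) \left(12 + \left(\frac{97}{-15} - \frac{56}{82}\right)\right)\right) + 3324 = \left(-1 + \left(97 \left(- \frac{1}{15}\right) - \frac{28}{41}\right) \left(12 + \left(97 \left(- \frac{1}{15}\right) - \frac{28}{41}\right)\right)\right) + 3324 = \left(-1 + \left(- \frac{97}{15} - \frac{28}{41}\right) \left(12 - \frac{4397}{615}\right)\right) + 3324 = \left(-1 - \frac{4397 \left(12 - \frac{4397}{615}\right)}{615}\right) + 3324 = \left(-1 - \frac{13116251}{378225}\right) + 3324 = - \frac{13494476}{378225} + 3324 = \frac{1243725424}{378225}$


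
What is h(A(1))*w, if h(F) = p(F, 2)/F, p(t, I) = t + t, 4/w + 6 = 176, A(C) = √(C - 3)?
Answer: 4/85 ≈ 0.047059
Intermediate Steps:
A(C) = √(-3 + C)
w = 2/85 (w = 4/(-6 + 176) = 4/170 = 4*(1/170) = 2/85 ≈ 0.023529)
p(t, I) = 2*t
h(F) = 2 (h(F) = (2*F)/F = 2)
h(A(1))*w = 2*(2/85) = 4/85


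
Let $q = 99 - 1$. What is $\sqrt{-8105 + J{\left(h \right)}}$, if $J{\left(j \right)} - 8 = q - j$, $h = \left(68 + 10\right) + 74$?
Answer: $i \sqrt{8151} \approx 90.283 i$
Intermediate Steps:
$q = 98$ ($q = 99 - 1 = 98$)
$h = 152$ ($h = 78 + 74 = 152$)
$J{\left(j \right)} = 106 - j$ ($J{\left(j \right)} = 8 - \left(-98 + j\right) = 106 - j$)
$\sqrt{-8105 + J{\left(h \right)}} = \sqrt{-8105 + \left(106 - 152\right)} = \sqrt{-8105 - 46} = \sqrt{-8151} = i \sqrt{8151}$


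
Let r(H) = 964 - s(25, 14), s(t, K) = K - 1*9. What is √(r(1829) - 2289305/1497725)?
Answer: √85911241563730/299545 ≈ 30.943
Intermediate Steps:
s(t, K) = -9 + K (s(t, K) = K - 9 = -9 + K)
r(H) = 959 (r(H) = 964 - (-9 + 14) = 964 - 1*5 = 964 - 5 = 959)
√(r(1829) - 2289305/1497725) = √(959 - 2289305/1497725) = √(959 - 2289305*1/1497725) = √(959 - 457861/299545) = √(286805794/299545) = √85911241563730/299545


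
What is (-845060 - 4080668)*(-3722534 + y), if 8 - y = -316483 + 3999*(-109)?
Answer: 14630160870656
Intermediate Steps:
y = 752382 (y = 8 - (-316483 + 3999*(-109)) = 8 - (-316483 - 435891) = 8 - 1*(-752374) = 8 + 752374 = 752382)
(-845060 - 4080668)*(-3722534 + y) = (-845060 - 4080668)*(-3722534 + 752382) = -4925728*(-2970152) = 14630160870656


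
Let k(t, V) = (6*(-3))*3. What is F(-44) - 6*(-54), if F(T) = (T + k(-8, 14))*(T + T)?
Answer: 8948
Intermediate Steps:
k(t, V) = -54 (k(t, V) = -18*3 = -54)
F(T) = 2*T*(-54 + T) (F(T) = (T - 54)*(T + T) = (-54 + T)*(2*T) = 2*T*(-54 + T))
F(-44) - 6*(-54) = 2*(-44)*(-54 - 44) - 6*(-54) = 2*(-44)*(-98) - 1*(-324) = 8624 + 324 = 8948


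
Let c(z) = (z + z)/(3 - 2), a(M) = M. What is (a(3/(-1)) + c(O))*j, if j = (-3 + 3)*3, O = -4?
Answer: 0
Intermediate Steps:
c(z) = 2*z (c(z) = (2*z)/1 = (2*z)*1 = 2*z)
j = 0 (j = 0*3 = 0)
(a(3/(-1)) + c(O))*j = (3/(-1) + 2*(-4))*0 = (3*(-1) - 8)*0 = (-3 - 8)*0 = -11*0 = 0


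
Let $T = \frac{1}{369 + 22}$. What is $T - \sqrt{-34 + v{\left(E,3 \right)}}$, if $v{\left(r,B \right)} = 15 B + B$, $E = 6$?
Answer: $\frac{1}{391} - \sqrt{14} \approx -3.7391$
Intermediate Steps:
$v{\left(r,B \right)} = 16 B$
$T = \frac{1}{391} \approx 0.0025575$
$T - \sqrt{-34 + v{\left(E,3 \right)}} = \frac{1}{391} - \sqrt{-34 + 16 \cdot 3} = \frac{1}{391} - \sqrt{-34 + 48} = \frac{1}{391} - \sqrt{14}$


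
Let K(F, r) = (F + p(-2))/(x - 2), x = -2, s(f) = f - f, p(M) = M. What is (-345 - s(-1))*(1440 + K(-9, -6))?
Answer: -1990995/4 ≈ -4.9775e+5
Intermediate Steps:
s(f) = 0
K(F, r) = ½ - F/4 (K(F, r) = (F - 2)/(-2 - 2) = (-2 + F)/(-4) = (-2 + F)*(-¼) = ½ - F/4)
(-345 - s(-1))*(1440 + K(-9, -6)) = (-345 - 1*0)*(1440 + (½ - ¼*(-9))) = (-345 + 0)*(1440 + (½ + 9/4)) = -345*(1440 + 11/4) = -345*5771/4 = -1990995/4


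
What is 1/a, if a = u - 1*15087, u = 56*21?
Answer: -1/13911 ≈ -7.1886e-5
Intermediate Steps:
u = 1176
a = -13911 (a = 1176 - 1*15087 = 1176 - 15087 = -13911)
1/a = 1/(-13911) = -1/13911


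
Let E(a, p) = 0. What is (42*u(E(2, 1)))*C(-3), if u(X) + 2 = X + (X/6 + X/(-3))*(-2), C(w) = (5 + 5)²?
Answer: -8400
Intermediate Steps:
C(w) = 100 (C(w) = 10² = 100)
u(X) = -2 + 4*X/3 (u(X) = -2 + (X + (X/6 + X/(-3))*(-2)) = -2 + (X + (X*(⅙) + X*(-⅓))*(-2)) = -2 + (X + (X/6 - X/3)*(-2)) = -2 + (X - X/6*(-2)) = -2 + (X + X/3) = -2 + 4*X/3)
(42*u(E(2, 1)))*C(-3) = (42*(-2 + (4/3)*0))*100 = (42*(-2 + 0))*100 = (42*(-2))*100 = -84*100 = -8400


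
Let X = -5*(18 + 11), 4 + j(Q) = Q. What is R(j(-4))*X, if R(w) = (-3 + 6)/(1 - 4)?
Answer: 145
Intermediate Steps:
j(Q) = -4 + Q
X = -145 (X = -5*29 = -145)
R(w) = -1 (R(w) = 3/(-3) = 3*(-1/3) = -1)
R(j(-4))*X = -1*(-145) = 145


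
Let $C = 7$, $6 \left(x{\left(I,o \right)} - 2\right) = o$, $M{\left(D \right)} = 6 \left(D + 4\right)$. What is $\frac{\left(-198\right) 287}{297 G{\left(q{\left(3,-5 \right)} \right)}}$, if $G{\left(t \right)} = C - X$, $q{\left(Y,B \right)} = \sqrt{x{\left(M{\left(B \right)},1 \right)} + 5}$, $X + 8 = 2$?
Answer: $- \frac{574}{39} \approx -14.718$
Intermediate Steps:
$X = -6$ ($X = -8 + 2 = -6$)
$M{\left(D \right)} = 24 + 6 D$ ($M{\left(D \right)} = 6 \left(4 + D\right) = 24 + 6 D$)
$x{\left(I,o \right)} = 2 + \frac{o}{6}$
$q{\left(Y,B \right)} = \frac{\sqrt{258}}{6}$ ($q{\left(Y,B \right)} = \sqrt{\left(2 + \frac{1}{6} \cdot 1\right) + 5} = \sqrt{\left(2 + \frac{1}{6}\right) + 5} = \sqrt{\frac{13}{6} + 5} = \sqrt{\frac{43}{6}} = \frac{\sqrt{258}}{6}$)
$G{\left(t \right)} = 13$ ($G{\left(t \right)} = 7 - -6 = 7 + 6 = 13$)
$\frac{\left(-198\right) 287}{297 G{\left(q{\left(3,-5 \right)} \right)}} = \frac{\left(-198\right) 287}{297 \cdot 13} = - \frac{56826}{3861} = \left(-56826\right) \frac{1}{3861} = - \frac{574}{39}$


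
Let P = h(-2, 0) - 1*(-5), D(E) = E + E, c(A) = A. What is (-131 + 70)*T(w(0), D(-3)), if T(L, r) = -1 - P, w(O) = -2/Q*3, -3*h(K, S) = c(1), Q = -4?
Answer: 1037/3 ≈ 345.67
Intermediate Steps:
h(K, S) = -⅓ (h(K, S) = -⅓*1 = -⅓)
D(E) = 2*E
P = 14/3 (P = -⅓ - 1*(-5) = -⅓ + 5 = 14/3 ≈ 4.6667)
w(O) = 3/2 (w(O) = -2/(-4)*3 = -2*(-¼)*3 = (½)*3 = 3/2)
T(L, r) = -17/3 (T(L, r) = -1 - 1*14/3 = -1 - 14/3 = -17/3)
(-131 + 70)*T(w(0), D(-3)) = (-131 + 70)*(-17/3) = -61*(-17/3) = 1037/3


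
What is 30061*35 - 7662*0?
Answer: 1052135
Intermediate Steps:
30061*35 - 7662*0 = 1052135 + 0 = 1052135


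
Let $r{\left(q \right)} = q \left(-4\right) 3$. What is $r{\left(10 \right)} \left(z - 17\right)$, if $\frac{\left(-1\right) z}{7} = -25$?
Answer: $-18960$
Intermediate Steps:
$r{\left(q \right)} = - 12 q$ ($r{\left(q \right)} = - 4 q 3 = - 12 q$)
$z = 175$ ($z = \left(-7\right) \left(-25\right) = 175$)
$r{\left(10 \right)} \left(z - 17\right) = \left(-12\right) 10 \left(175 - 17\right) = \left(-120\right) 158 = -18960$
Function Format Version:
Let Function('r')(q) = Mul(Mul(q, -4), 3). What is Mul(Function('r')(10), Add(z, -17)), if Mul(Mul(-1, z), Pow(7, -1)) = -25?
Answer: -18960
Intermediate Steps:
Function('r')(q) = Mul(-12, q) (Function('r')(q) = Mul(Mul(-4, q), 3) = Mul(-12, q))
z = 175 (z = Mul(-7, -25) = 175)
Mul(Function('r')(10), Add(z, -17)) = Mul(Mul(-12, 10), Add(175, -17)) = Mul(-120, 158) = -18960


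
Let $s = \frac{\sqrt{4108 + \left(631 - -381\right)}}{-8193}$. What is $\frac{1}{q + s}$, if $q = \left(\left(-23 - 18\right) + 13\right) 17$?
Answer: $- \frac{7987904631}{3802242603076} + \frac{16386 \sqrt{5}}{950560650769} \approx -0.0021008$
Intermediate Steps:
$q = -476$ ($q = \left(\left(-23 - 18\right) + 13\right) 17 = \left(-41 + 13\right) 17 = \left(-28\right) 17 = -476$)
$s = - \frac{32 \sqrt{5}}{8193}$ ($s = \sqrt{4108 + \left(631 + 381\right)} \left(- \frac{1}{8193}\right) = \sqrt{4108 + 1012} \left(- \frac{1}{8193}\right) = \sqrt{5120} \left(- \frac{1}{8193}\right) = 32 \sqrt{5} \left(- \frac{1}{8193}\right) = - \frac{32 \sqrt{5}}{8193} \approx -0.0087336$)
$\frac{1}{q + s} = \frac{1}{-476 - \frac{32 \sqrt{5}}{8193}}$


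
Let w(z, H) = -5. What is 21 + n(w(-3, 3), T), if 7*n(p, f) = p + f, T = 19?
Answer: 23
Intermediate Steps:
n(p, f) = f/7 + p/7 (n(p, f) = (p + f)/7 = (f + p)/7 = f/7 + p/7)
21 + n(w(-3, 3), T) = 21 + ((1/7)*19 + (1/7)*(-5)) = 21 + (19/7 - 5/7) = 21 + 2 = 23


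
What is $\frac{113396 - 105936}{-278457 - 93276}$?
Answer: $- \frac{7460}{371733} \approx -0.020068$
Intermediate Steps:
$\frac{113396 - 105936}{-278457 - 93276} = \frac{7460}{-371733} = 7460 \left(- \frac{1}{371733}\right) = - \frac{7460}{371733}$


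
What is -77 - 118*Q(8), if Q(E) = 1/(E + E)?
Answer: -675/8 ≈ -84.375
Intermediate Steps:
Q(E) = 1/(2*E)
-77 - 118*Q(8) = -77 - 59/8 = -675/8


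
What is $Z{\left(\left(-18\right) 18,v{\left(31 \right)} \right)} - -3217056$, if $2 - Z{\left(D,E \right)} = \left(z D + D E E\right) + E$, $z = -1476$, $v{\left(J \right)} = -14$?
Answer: $2802352$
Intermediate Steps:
$Z{\left(D,E \right)} = 2 - E + 1476 D - D E^{2}$ ($Z{\left(D,E \right)} = 2 - \left(\left(- 1476 D + D E E\right) + E\right) = 2 - \left(\left(- 1476 D + D E^{2}\right) + E\right) = 2 - \left(E - 1476 D + D E^{2}\right) = 2 - E + 1476 D - D E^{2}$)
$Z{\left(\left(-18\right) 18,v{\left(31 \right)} \right)} - -3217056 = \left(2 - -14 + 1476 \left(\left(-18\right) 18\right) - \left(-18\right) 18 \left(-14\right)^{2}\right) - -3217056 = \left(2 + 14 + 1476 \left(-324\right) - \left(-324\right) 196\right) + 3217056 = \left(2 + 14 - 478224 + 63504\right) + 3217056 = -414704 + 3217056 = 2802352$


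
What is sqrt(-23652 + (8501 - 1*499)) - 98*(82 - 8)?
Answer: -7252 + 5*I*sqrt(626) ≈ -7252.0 + 125.1*I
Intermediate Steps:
sqrt(-23652 + (8501 - 1*499)) - 98*(82 - 8) = sqrt(-23652 + (8501 - 499)) - 98*74 = sqrt(-23652 + 8002) - 1*7252 = sqrt(-15650) - 7252 = 5*I*sqrt(626) - 7252 = -7252 + 5*I*sqrt(626)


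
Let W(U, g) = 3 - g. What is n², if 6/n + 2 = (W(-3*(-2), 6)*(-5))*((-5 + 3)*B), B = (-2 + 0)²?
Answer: 9/3721 ≈ 0.0024187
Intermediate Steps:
B = 4 (B = (-2)² = 4)
n = -3/61 (n = 6/(-2 + ((3 - 1*6)*(-5))*((-5 + 3)*4)) = 6/(-2 + ((3 - 6)*(-5))*(-2*4)) = 6/(-2 - 3*(-5)*(-8)) = 6/(-2 + 15*(-8)) = 6/(-2 - 120) = 6/(-122) = 6*(-1/122) = -3/61 ≈ -0.049180)
n² = (-3/61)² = 9/3721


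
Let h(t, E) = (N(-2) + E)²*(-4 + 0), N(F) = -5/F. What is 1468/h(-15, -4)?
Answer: -1468/9 ≈ -163.11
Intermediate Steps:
h(t, E) = -4*(5/2 + E)² (h(t, E) = (-5/(-2) + E)²*(-4 + 0) = (-5*(-½) + E)²*(-4) = (5/2 + E)²*(-4) = -4*(5/2 + E)²)
1468/h(-15, -4) = 1468/((-(5 + 2*(-4))²)) = 1468/((-(5 - 8)²)) = 1468/((-1*(-3)²)) = 1468/((-1*9)) = 1468/(-9) = 1468*(-⅑) = -1468/9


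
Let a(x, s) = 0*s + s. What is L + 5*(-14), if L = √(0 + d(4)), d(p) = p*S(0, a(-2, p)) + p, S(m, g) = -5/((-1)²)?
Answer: -70 + 4*I ≈ -70.0 + 4.0*I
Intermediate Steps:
a(x, s) = s (a(x, s) = 0 + s = s)
S(m, g) = -5 (S(m, g) = -5/1 = -5*1 = -5)
d(p) = -4*p (d(p) = p*(-5) + p = -5*p + p = -4*p)
L = 4*I (L = √(0 - 4*4) = √(0 - 16) = √(-16) = 4*I ≈ 4.0*I)
L + 5*(-14) = 4*I + 5*(-14) = 4*I - 70 = -70 + 4*I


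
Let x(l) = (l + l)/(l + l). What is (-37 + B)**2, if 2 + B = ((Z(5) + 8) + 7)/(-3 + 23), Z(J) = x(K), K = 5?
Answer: 36481/25 ≈ 1459.2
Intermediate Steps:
x(l) = 1 (x(l) = (2*l)/((2*l)) = (2*l)*(1/(2*l)) = 1)
Z(J) = 1
B = -6/5 (B = -2 + ((1 + 8) + 7)/(-3 + 23) = -2 + (9 + 7)/20 = -2 + 16*(1/20) = -2 + 4/5 = -6/5 ≈ -1.2000)
(-37 + B)**2 = (-37 - 6/5)**2 = (-191/5)**2 = 36481/25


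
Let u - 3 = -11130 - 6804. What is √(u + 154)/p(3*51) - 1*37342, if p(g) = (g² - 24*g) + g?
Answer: -37342 + I*√17777/19890 ≈ -37342.0 + 0.0067034*I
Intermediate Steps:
u = -17931 (u = 3 + (-11130 - 6804) = 3 - 17934 = -17931)
p(g) = g² - 23*g
√(u + 154)/p(3*51) - 1*37342 = √(-17931 + 154)/(((3*51)*(-23 + 3*51))) - 1*37342 = √(-17777)/((153*(-23 + 153))) - 37342 = (I*√17777)/((153*130)) - 37342 = (I*√17777)/19890 - 37342 = (I*√17777)*(1/19890) - 37342 = I*√17777/19890 - 37342 = -37342 + I*√17777/19890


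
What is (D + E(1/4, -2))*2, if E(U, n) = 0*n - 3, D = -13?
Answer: -32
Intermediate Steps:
E(U, n) = -3 (E(U, n) = 0 - 3 = -3)
(D + E(1/4, -2))*2 = (-13 - 3)*2 = -16*2 = -32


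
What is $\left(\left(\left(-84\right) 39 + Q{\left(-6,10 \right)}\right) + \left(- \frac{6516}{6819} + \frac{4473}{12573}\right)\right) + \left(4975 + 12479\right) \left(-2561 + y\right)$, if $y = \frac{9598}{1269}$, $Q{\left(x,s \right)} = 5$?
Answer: $- \frac{59867087867536880}{1343186163} \approx -4.4571 \cdot 10^{7}$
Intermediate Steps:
$y = \frac{9598}{1269}$ ($y = 9598 \cdot \frac{1}{1269} = \frac{9598}{1269} \approx 7.5634$)
$\left(\left(\left(-84\right) 39 + Q{\left(-6,10 \right)}\right) + \left(- \frac{6516}{6819} + \frac{4473}{12573}\right)\right) + \left(4975 + 12479\right) \left(-2561 + y\right) = \left(\left(\left(-84\right) 39 + 5\right) + \left(- \frac{6516}{6819} + \frac{4473}{12573}\right)\right) + \left(4975 + 12479\right) \left(-2561 + \frac{9598}{1269}\right) = \left(\left(-3276 + 5\right) + \left(\left(-6516\right) \frac{1}{6819} + 4473 \cdot \frac{1}{12573}\right)\right) + 17454 \left(- \frac{3240311}{1269}\right) = \left(-3271 + \left(- \frac{2172}{2273} + \frac{497}{1397}\right)\right) - \frac{18852129398}{423} = \left(-3271 - \frac{1904603}{3175381}\right) - \frac{18852129398}{423} = - \frac{10388575854}{3175381} - \frac{18852129398}{423} = - \frac{59867087867536880}{1343186163}$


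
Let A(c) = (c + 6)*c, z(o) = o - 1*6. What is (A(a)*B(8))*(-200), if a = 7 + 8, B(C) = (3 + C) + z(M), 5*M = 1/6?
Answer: -317100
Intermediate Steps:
M = 1/30 (M = (⅕)/6 = (⅕)*(⅙) = 1/30 ≈ 0.033333)
z(o) = -6 + o (z(o) = o - 6 = -6 + o)
B(C) = -89/30 + C (B(C) = (3 + C) + (-6 + 1/30) = (3 + C) - 179/30 = -89/30 + C)
a = 15
A(c) = c*(6 + c) (A(c) = (6 + c)*c = c*(6 + c))
(A(a)*B(8))*(-200) = ((15*(6 + 15))*(-89/30 + 8))*(-200) = ((15*21)*(151/30))*(-200) = (315*(151/30))*(-200) = (3171/2)*(-200) = -317100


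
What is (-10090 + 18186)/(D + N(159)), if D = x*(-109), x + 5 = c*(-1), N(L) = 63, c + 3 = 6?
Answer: 736/85 ≈ 8.6588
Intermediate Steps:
c = 3 (c = -3 + 6 = 3)
x = -8 (x = -5 + 3*(-1) = -5 - 3 = -8)
D = 872 (D = -8*(-109) = 872)
(-10090 + 18186)/(D + N(159)) = (-10090 + 18186)/(872 + 63) = 8096/935 = 8096*(1/935) = 736/85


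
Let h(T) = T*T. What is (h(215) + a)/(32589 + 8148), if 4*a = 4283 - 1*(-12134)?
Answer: 5441/4404 ≈ 1.2355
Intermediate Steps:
h(T) = T**2
a = 16417/4 (a = (4283 - 1*(-12134))/4 = (4283 + 12134)/4 = (1/4)*16417 = 16417/4 ≈ 4104.3)
(h(215) + a)/(32589 + 8148) = (215**2 + 16417/4)/(32589 + 8148) = (46225 + 16417/4)/40737 = (201317/4)*(1/40737) = 5441/4404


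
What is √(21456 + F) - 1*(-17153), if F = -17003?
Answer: 17153 + √4453 ≈ 17220.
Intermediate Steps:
√(21456 + F) - 1*(-17153) = √(21456 - 17003) - 1*(-17153) = √4453 + 17153 = 17153 + √4453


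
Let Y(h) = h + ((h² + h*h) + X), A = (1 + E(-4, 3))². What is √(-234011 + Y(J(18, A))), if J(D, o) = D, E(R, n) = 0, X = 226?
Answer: I*√233119 ≈ 482.82*I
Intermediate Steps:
A = 1 (A = (1 + 0)² = 1² = 1)
Y(h) = 226 + h + 2*h² (Y(h) = h + ((h² + h*h) + 226) = h + ((h² + h²) + 226) = h + (2*h² + 226) = h + (226 + 2*h²) = 226 + h + 2*h²)
√(-234011 + Y(J(18, A))) = √(-234011 + (226 + 18 + 2*18²)) = √(-234011 + (226 + 18 + 2*324)) = √(-234011 + (226 + 18 + 648)) = √(-234011 + 892) = √(-233119) = I*√233119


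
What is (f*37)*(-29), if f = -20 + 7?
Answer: 13949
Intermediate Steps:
f = -13
(f*37)*(-29) = -13*37*(-29) = -481*(-29) = 13949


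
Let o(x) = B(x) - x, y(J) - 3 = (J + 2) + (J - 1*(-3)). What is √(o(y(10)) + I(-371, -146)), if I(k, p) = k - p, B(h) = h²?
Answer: 3*√59 ≈ 23.043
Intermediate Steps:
y(J) = 8 + 2*J (y(J) = 3 + ((J + 2) + (J - 1*(-3))) = 3 + ((2 + J) + (J + 3)) = 3 + ((2 + J) + (3 + J)) = 3 + (5 + 2*J) = 8 + 2*J)
o(x) = x² - x
√(o(y(10)) + I(-371, -146)) = √((8 + 2*10)*(-1 + (8 + 2*10)) + (-371 - 1*(-146))) = √((8 + 20)*(-1 + (8 + 20)) + (-371 + 146)) = √(28*(-1 + 28) - 225) = √(28*27 - 225) = √(756 - 225) = √531 = 3*√59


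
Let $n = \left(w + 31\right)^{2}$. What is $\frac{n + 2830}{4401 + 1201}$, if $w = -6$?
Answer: $\frac{3455}{5602} \approx 0.61674$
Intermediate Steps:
$n = 625$ ($n = \left(-6 + 31\right)^{2} = 25^{2} = 625$)
$\frac{n + 2830}{4401 + 1201} = \frac{625 + 2830}{4401 + 1201} = \frac{3455}{5602}$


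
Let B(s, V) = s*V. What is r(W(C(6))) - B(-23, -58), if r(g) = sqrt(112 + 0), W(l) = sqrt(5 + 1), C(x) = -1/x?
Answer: -1334 + 4*sqrt(7) ≈ -1323.4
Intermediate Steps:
W(l) = sqrt(6)
B(s, V) = V*s
r(g) = 4*sqrt(7) (r(g) = sqrt(112) = 4*sqrt(7))
r(W(C(6))) - B(-23, -58) = 4*sqrt(7) - (-58)*(-23) = 4*sqrt(7) - 1*1334 = 4*sqrt(7) - 1334 = -1334 + 4*sqrt(7)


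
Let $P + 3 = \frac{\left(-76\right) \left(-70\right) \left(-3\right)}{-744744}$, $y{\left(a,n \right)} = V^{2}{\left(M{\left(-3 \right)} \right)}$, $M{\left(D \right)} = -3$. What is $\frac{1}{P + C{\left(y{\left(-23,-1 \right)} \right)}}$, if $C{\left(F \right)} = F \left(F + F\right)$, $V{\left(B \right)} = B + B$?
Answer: $\frac{4433}{11477132} \approx 0.00038625$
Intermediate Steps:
$V{\left(B \right)} = 2 B$
$y{\left(a,n \right)} = 36$ ($y{\left(a,n \right)} = \left(2 \left(-3\right)\right)^{2} = \left(-6\right)^{2} = 36$)
$C{\left(F \right)} = 2 F^{2}$ ($C{\left(F \right)} = F 2 F = 2 F^{2}$)
$P = - \frac{13204}{4433}$ ($P = -3 + \frac{\left(-76\right) \left(-70\right) \left(-3\right)}{-744744} = -3 + 5320 \left(-3\right) \left(- \frac{1}{744744}\right) = -3 - - \frac{95}{4433} = -3 + \frac{95}{4433} = - \frac{13204}{4433} \approx -2.9786$)
$\frac{1}{P + C{\left(y{\left(-23,-1 \right)} \right)}} = \frac{1}{- \frac{13204}{4433} + 2 \cdot 36^{2}} = \frac{1}{- \frac{13204}{4433} + 2 \cdot 1296} = \frac{1}{- \frac{13204}{4433} + 2592} = \frac{1}{\frac{11477132}{4433}} = \frac{4433}{11477132}$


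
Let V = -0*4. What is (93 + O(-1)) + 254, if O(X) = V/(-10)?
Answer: 347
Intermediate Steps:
V = 0 (V = -1*0 = 0)
O(X) = 0 (O(X) = 0/(-10) = 0*(-1/10) = 0)
(93 + O(-1)) + 254 = (93 + 0) + 254 = 93 + 254 = 347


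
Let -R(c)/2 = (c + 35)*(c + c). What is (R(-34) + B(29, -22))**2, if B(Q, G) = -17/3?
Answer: 152881/9 ≈ 16987.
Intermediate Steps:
B(Q, G) = -17/3 (B(Q, G) = -17*1/3 = -17/3)
R(c) = -4*c*(35 + c) (R(c) = -2*(c + 35)*(c + c) = -2*(35 + c)*2*c = -4*c*(35 + c))
(R(-34) + B(29, -22))**2 = (-4*(-34)*(35 - 34) - 17/3)**2 = (-4*(-34)*1 - 17/3)**2 = (136 - 17/3)**2 = (391/3)**2 = 152881/9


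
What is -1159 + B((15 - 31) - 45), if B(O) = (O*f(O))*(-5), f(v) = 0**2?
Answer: -1159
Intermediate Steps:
f(v) = 0
B(O) = 0 (B(O) = (O*0)*(-5) = 0*(-5) = 0)
-1159 + B((15 - 31) - 45) = -1159 + 0 = -1159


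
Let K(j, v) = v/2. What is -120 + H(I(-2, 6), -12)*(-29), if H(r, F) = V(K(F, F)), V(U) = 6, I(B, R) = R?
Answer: -294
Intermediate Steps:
K(j, v) = v/2 (K(j, v) = v*(1/2) = v/2)
H(r, F) = 6
-120 + H(I(-2, 6), -12)*(-29) = -120 + 6*(-29) = -120 - 174 = -294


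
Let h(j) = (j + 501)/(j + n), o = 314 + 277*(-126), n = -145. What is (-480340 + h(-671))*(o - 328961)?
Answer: 1397016407365/8 ≈ 1.7463e+11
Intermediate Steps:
o = -34588 (o = 314 - 34902 = -34588)
h(j) = (501 + j)/(-145 + j) (h(j) = (j + 501)/(j - 145) = (501 + j)/(-145 + j))
(-480340 + h(-671))*(o - 328961) = (-480340 + (501 - 671)/(-145 - 671))*(-34588 - 328961) = (-480340 - 170/(-816))*(-363549) = (-480340 - 1/816*(-170))*(-363549) = (-480340 + 5/24)*(-363549) = -11528155/24*(-363549) = 1397016407365/8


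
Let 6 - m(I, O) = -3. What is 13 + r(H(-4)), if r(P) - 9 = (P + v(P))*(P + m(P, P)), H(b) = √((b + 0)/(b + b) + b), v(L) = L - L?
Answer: 37/2 + 9*I*√14/2 ≈ 18.5 + 16.837*I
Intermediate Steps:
m(I, O) = 9 (m(I, O) = 6 - 1*(-3) = 6 + 3 = 9)
v(L) = 0
H(b) = √(½ + b) (H(b) = √(b/((2*b)) + b) = √(b*(1/(2*b)) + b) = √(½ + b))
r(P) = 9 + P*(9 + P) (r(P) = 9 + (P + 0)*(P + 9) = 9 + P*(9 + P))
13 + r(H(-4)) = 13 + (9 + (√(2 + 4*(-4))/2)² + 9*(√(2 + 4*(-4))/2)) = 13 + (9 + (√(2 - 16)/2)² + 9*(√(2 - 16)/2)) = 13 + (9 + (√(-14)/2)² + 9*(√(-14)/2)) = 13 + (9 + ((I*√14)/2)² + 9*((I*√14)/2)) = 13 + (9 + (I*√14/2)² + 9*(I*√14/2)) = 13 + (9 - 7/2 + 9*I*√14/2) = 13 + (11/2 + 9*I*√14/2) = 37/2 + 9*I*√14/2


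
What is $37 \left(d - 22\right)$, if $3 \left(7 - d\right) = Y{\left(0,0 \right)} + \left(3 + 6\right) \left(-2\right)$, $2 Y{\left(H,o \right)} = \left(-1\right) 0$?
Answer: $-333$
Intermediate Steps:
$Y{\left(H,o \right)} = 0$ ($Y{\left(H,o \right)} = \frac{\left(-1\right) 0}{2} = \frac{1}{2} \cdot 0 = 0$)
$d = 13$ ($d = 7 - \frac{0 + \left(3 + 6\right) \left(-2\right)}{3} = 7 - \frac{0 + 9 \left(-2\right)}{3} = 7 - \frac{0 - 18}{3} = 7 - -6 = 7 + 6 = 13$)
$37 \left(d - 22\right) = 37 \left(13 - 22\right) = 37 \left(-9\right) = -333$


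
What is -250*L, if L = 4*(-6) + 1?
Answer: 5750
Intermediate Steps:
L = -23 (L = -24 + 1 = -23)
-250*L = -250*(-23) = 5750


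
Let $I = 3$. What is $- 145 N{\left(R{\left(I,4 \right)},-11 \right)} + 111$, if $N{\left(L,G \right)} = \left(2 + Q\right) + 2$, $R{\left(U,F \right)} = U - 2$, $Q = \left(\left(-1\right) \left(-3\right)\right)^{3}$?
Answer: $-4384$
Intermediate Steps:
$Q = 27$ ($Q = 3^{3} = 27$)
$R{\left(U,F \right)} = -2 + U$ ($R{\left(U,F \right)} = U - 2 = -2 + U$)
$N{\left(L,G \right)} = 31$ ($N{\left(L,G \right)} = \left(2 + 27\right) + 2 = 29 + 2 = 31$)
$- 145 N{\left(R{\left(I,4 \right)},-11 \right)} + 111 = \left(-145\right) 31 + 111 = -4495 + 111 = -4384$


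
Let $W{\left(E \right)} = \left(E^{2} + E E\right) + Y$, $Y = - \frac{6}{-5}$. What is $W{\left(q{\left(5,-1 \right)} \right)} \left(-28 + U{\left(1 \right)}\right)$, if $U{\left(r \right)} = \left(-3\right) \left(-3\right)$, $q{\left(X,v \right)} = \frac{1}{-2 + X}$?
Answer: $- \frac{1216}{45} \approx -27.022$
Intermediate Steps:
$Y = \frac{6}{5}$ ($Y = \left(-6\right) \left(- \frac{1}{5}\right) = \frac{6}{5} \approx 1.2$)
$W{\left(E \right)} = \frac{6}{5} + 2 E^{2}$ ($W{\left(E \right)} = \left(E^{2} + E E\right) + \frac{6}{5} = \left(E^{2} + E^{2}\right) + \frac{6}{5} = 2 E^{2} + \frac{6}{5} = \frac{6}{5} + 2 E^{2}$)
$U{\left(r \right)} = 9$
$W{\left(q{\left(5,-1 \right)} \right)} \left(-28 + U{\left(1 \right)}\right) = \left(\frac{6}{5} + 2 \left(\frac{1}{-2 + 5}\right)^{2}\right) \left(-28 + 9\right) = \left(\frac{6}{5} + 2 \left(\frac{1}{3}\right)^{2}\right) \left(-19\right) = \left(\frac{6}{5} + \frac{2}{9}\right) \left(-19\right) = \frac{64}{45} \left(-19\right) = - \frac{1216}{45}$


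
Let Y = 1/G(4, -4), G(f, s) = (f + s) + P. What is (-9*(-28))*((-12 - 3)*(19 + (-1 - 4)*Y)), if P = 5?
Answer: -68040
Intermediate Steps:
G(f, s) = 5 + f + s (G(f, s) = (f + s) + 5 = 5 + f + s)
Y = 1/5 (Y = 1/(5 + 4 - 4) = 1/5 ≈ 0.20000)
(-9*(-28))*((-12 - 3)*(19 + (-1 - 4)*Y)) = (-9*(-28))*((-12 - 3)*(19 + (-1 - 4)*(1/5))) = 252*(-15*(19 - 5*1/5)) = 252*(-15*(19 - 1)) = 252*(-15*18) = 252*(-270) = -68040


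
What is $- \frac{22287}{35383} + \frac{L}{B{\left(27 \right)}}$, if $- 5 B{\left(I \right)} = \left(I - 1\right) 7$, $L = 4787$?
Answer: $- \frac{850948339}{6439706} \approx -132.14$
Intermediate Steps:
$B{\left(I \right)} = \frac{7}{5} - \frac{7 I}{5}$ ($B{\left(I \right)} = - \frac{\left(I - 1\right) 7}{5} = - \frac{\left(-1 + I\right) 7}{5} = - \frac{-7 + 7 I}{5} = \frac{7}{5} - \frac{7 I}{5}$)
$- \frac{22287}{35383} + \frac{L}{B{\left(27 \right)}} = - \frac{22287}{35383} + \frac{4787}{\frac{7}{5} - \frac{189}{5}} = \left(-22287\right) \frac{1}{35383} + \frac{4787}{\frac{7}{5} - \frac{189}{5}} = - \frac{22287}{35383} + \frac{4787}{- \frac{182}{5}} = - \frac{22287}{35383} + 4787 \left(- \frac{5}{182}\right) = - \frac{22287}{35383} - \frac{23935}{182} = - \frac{850948339}{6439706}$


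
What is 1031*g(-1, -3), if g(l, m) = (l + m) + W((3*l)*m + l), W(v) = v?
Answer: 4124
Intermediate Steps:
g(l, m) = m + 2*l + 3*l*m (g(l, m) = (l + m) + ((3*l)*m + l) = (l + m) + (3*l*m + l) = (l + m) + (l + 3*l*m) = m + 2*l + 3*l*m)
1031*g(-1, -3) = 1031*(-1 - 3 - (1 + 3*(-3))) = 1031*(-1 - 3 - (1 - 9)) = 1031*(-1 - 3 - 1*(-8)) = 1031*(-1 - 3 + 8) = 1031*4 = 4124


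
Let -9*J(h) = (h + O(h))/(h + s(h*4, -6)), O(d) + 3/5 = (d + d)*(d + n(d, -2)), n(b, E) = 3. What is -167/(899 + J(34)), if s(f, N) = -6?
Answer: -10020/53333 ≈ -0.18788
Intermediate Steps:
O(d) = -⅗ + 2*d*(3 + d) (O(d) = -⅗ + (d + d)*(d + 3) = -⅗ + (2*d)*(3 + d) = -⅗ + 2*d*(3 + d))
J(h) = -(-⅗ + 2*h² + 7*h)/(9*(-6 + h)) (J(h) = -(h + (-⅗ + 2*h² + 6*h))/(9*(h - 6)) = -(-⅗ + 2*h² + 7*h)/(9*(-6 + h)))
-167/(899 + J(34)) = -167/(899 + (3 - 35*34 - 10*34²)/(45*(-6 + 34))) = -167/(899 + (1/45)*(3 - 1190 - 10*1156)/28) = -167/(899 + (1/45)*(1/28)*(3 - 1190 - 11560)) = -167/(899 + (1/45)*(1/28)*(-12747)) = -167/(899 - 607/60) = -167/53333/60 = -167*60/53333 = -10020/53333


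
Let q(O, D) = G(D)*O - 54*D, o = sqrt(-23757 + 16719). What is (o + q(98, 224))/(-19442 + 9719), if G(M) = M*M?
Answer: -700736/1389 - I*sqrt(782)/3241 ≈ -504.49 - 0.0086283*I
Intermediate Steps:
G(M) = M**2
o = 3*I*sqrt(782) (o = sqrt(-7038) = 3*I*sqrt(782) ≈ 83.893*I)
q(O, D) = -54*D + O*D**2 (q(O, D) = D**2*O - 54*D = O*D**2 - 54*D = -54*D + O*D**2)
(o + q(98, 224))/(-19442 + 9719) = (3*I*sqrt(782) + 224*(-54 + 224*98))/(-19442 + 9719) = (3*I*sqrt(782) + 224*(-54 + 21952))/(-9723) = (3*I*sqrt(782) + 224*21898)*(-1/9723) = (3*I*sqrt(782) + 4905152)*(-1/9723) = (4905152 + 3*I*sqrt(782))*(-1/9723) = -700736/1389 - I*sqrt(782)/3241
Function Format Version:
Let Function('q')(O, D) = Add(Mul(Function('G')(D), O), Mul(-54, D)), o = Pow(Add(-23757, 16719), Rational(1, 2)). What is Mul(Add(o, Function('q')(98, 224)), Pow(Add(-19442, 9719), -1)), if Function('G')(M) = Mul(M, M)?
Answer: Add(Rational(-700736, 1389), Mul(Rational(-1, 3241), I, Pow(782, Rational(1, 2)))) ≈ Add(-504.49, Mul(-0.0086283, I))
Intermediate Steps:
Function('G')(M) = Pow(M, 2)
o = Mul(3, I, Pow(782, Rational(1, 2))) (o = Pow(-7038, Rational(1, 2)) = Mul(3, I, Pow(782, Rational(1, 2))) ≈ Mul(83.893, I))
Function('q')(O, D) = Add(Mul(-54, D), Mul(O, Pow(D, 2))) (Function('q')(O, D) = Add(Mul(Pow(D, 2), O), Mul(-54, D)) = Add(Mul(O, Pow(D, 2)), Mul(-54, D)) = Add(Mul(-54, D), Mul(O, Pow(D, 2))))
Mul(Add(o, Function('q')(98, 224)), Pow(Add(-19442, 9719), -1)) = Mul(Add(Mul(3, I, Pow(782, Rational(1, 2))), Mul(224, Add(-54, Mul(224, 98)))), Pow(Add(-19442, 9719), -1)) = Mul(Add(Mul(3, I, Pow(782, Rational(1, 2))), Mul(224, Add(-54, 21952))), Pow(-9723, -1)) = Mul(Add(Mul(3, I, Pow(782, Rational(1, 2))), Mul(224, 21898)), Rational(-1, 9723)) = Mul(Add(Mul(3, I, Pow(782, Rational(1, 2))), 4905152), Rational(-1, 9723)) = Mul(Add(4905152, Mul(3, I, Pow(782, Rational(1, 2)))), Rational(-1, 9723)) = Add(Rational(-700736, 1389), Mul(Rational(-1, 3241), I, Pow(782, Rational(1, 2))))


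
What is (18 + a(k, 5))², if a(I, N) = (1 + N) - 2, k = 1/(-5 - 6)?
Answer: 484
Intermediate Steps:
k = -1/11 (k = 1/(-11) = -1/11 ≈ -0.090909)
a(I, N) = -1 + N
(18 + a(k, 5))² = (18 + (-1 + 5))² = (18 + 4)² = 22² = 484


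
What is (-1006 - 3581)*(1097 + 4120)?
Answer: -23930379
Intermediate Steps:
(-1006 - 3581)*(1097 + 4120) = -4587*5217 = -23930379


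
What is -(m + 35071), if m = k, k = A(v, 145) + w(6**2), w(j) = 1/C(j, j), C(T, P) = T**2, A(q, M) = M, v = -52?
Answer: -45639937/1296 ≈ -35216.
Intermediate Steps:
w(j) = j**(-2) (w(j) = 1/(j**2) = j**(-2))
k = 187921/1296 (k = 145 + (6**2)**(-2) = 145 + 36**(-2) = 145 + 1/1296 = 187921/1296 ≈ 145.00)
m = 187921/1296 ≈ 145.00
-(m + 35071) = -(187921/1296 + 35071) = -1*45639937/1296 = -45639937/1296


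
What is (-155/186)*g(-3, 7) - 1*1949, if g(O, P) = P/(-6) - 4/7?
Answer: -490783/252 ≈ -1947.6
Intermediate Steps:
g(O, P) = -4/7 - P/6 (g(O, P) = P*(-⅙) - 4*⅐ = -P/6 - 4/7 = -4/7 - P/6)
(-155/186)*g(-3, 7) - 1*1949 = (-155/186)*(-4/7 - ⅙*7) - 1*1949 = (-155*1/186)*(-4/7 - 7/6) - 1949 = -⅚*(-73/42) - 1949 = 365/252 - 1949 = -490783/252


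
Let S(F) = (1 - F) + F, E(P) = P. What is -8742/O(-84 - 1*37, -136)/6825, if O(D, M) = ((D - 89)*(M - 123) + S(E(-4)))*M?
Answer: 1457/8414287700 ≈ 1.7316e-7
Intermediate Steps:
S(F) = 1
O(D, M) = M*(1 + (-123 + M)*(-89 + D)) (O(D, M) = ((D - 89)*(M - 123) + 1)*M = ((-89 + D)*(-123 + M) + 1)*M = ((-123 + M)*(-89 + D) + 1)*M = (1 + (-123 + M)*(-89 + D))*M = M*(1 + (-123 + M)*(-89 + D)))
-8742/O(-84 - 1*37, -136)/6825 = -8742*(-1/(136*(10948 - 123*(-84 - 1*37) - 89*(-136) + (-84 - 1*37)*(-136))))/6825 = -8742*(-1/(136*(10948 - 123*(-84 - 37) + 12104 + (-84 - 37)*(-136))))*(1/6825) = -8742*(-1/(136*(10948 - 123*(-121) + 12104 - 121*(-136))))*(1/6825) = -8742*(-1/(136*(10948 + 14883 + 12104 + 16456)))*(1/6825) = -8742/((-136*54391))*(1/6825) = -8742/(-7397176)*(1/6825) = -8742*(-1/7397176)*(1/6825) = (4371/3698588)*(1/6825) = 1457/8414287700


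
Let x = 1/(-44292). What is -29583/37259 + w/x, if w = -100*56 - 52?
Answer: 490913569467/1961 ≈ 2.5034e+8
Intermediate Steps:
w = -5652 (w = -5600 - 52 = -5652)
x = -1/44292 ≈ -2.2577e-5
-29583/37259 + w/x = -29583/37259 - 5652/(-1/44292) = -29583*1/37259 - 5652*(-44292) = -1557/1961 + 250338384 = 490913569467/1961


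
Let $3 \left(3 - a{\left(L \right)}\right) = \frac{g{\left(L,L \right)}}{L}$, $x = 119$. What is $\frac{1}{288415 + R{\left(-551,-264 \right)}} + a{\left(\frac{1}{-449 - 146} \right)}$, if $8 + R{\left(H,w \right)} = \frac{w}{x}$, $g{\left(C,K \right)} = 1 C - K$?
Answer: $\frac{102960626}{34320169} \approx 3.0$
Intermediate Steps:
$g{\left(C,K \right)} = C - K$
$R{\left(H,w \right)} = -8 + \frac{w}{119}$
$a{\left(L \right)} = 3$ ($a{\left(L \right)} = 3 - \frac{\left(L - L\right) \frac{1}{L}}{3} = 3 - \frac{0 \frac{1}{L}}{3} = 3 - 0 = 3 + 0 = 3$)
$\frac{1}{288415 + R{\left(-551,-264 \right)}} + a{\left(\frac{1}{-449 - 146} \right)} = \frac{1}{288415 + \left(-8 + \frac{1}{119} \left(-264\right)\right)} + 3 = \frac{1}{288415 - \frac{1216}{119}} + 3 = \frac{1}{\frac{34320169}{119}} + 3 = \frac{119}{34320169} + 3 = \frac{102960626}{34320169}$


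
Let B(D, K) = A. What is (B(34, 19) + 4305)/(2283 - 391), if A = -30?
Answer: 4275/1892 ≈ 2.2595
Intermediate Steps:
B(D, K) = -30
(B(34, 19) + 4305)/(2283 - 391) = (-30 + 4305)/(2283 - 391) = 4275/1892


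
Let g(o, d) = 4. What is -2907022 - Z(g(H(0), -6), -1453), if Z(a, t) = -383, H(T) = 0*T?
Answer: -2906639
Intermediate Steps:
H(T) = 0
-2907022 - Z(g(H(0), -6), -1453) = -2907022 - 1*(-383) = -2907022 + 383 = -2906639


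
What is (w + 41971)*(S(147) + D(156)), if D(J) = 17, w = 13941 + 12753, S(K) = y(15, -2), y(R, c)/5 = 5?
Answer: 2883930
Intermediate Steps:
y(R, c) = 25 (y(R, c) = 5*5 = 25)
S(K) = 25
w = 26694
(w + 41971)*(S(147) + D(156)) = (26694 + 41971)*(25 + 17) = 68665*42 = 2883930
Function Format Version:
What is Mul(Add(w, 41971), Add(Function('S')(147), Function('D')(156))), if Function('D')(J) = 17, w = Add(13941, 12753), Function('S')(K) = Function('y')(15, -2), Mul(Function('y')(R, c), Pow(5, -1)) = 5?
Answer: 2883930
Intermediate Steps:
Function('y')(R, c) = 25 (Function('y')(R, c) = Mul(5, 5) = 25)
Function('S')(K) = 25
w = 26694
Mul(Add(w, 41971), Add(Function('S')(147), Function('D')(156))) = Mul(Add(26694, 41971), Add(25, 17)) = Mul(68665, 42) = 2883930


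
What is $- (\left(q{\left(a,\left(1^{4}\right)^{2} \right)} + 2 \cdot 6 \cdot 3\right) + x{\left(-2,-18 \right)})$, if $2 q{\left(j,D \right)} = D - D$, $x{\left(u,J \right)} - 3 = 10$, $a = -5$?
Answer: $-49$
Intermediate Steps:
$x{\left(u,J \right)} = 13$ ($x{\left(u,J \right)} = 3 + 10 = 13$)
$q{\left(j,D \right)} = 0$ ($q{\left(j,D \right)} = \frac{D - D}{2} = \frac{1}{2} \cdot 0 = 0$)
$- (\left(q{\left(a,\left(1^{4}\right)^{2} \right)} + 2 \cdot 6 \cdot 3\right) + x{\left(-2,-18 \right)}) = - (\left(0 + 2 \cdot 6 \cdot 3\right) + 13) = - (\left(0 + 12 \cdot 3\right) + 13) = - (\left(0 + 36\right) + 13) = - (36 + 13) = \left(-1\right) 49 = -49$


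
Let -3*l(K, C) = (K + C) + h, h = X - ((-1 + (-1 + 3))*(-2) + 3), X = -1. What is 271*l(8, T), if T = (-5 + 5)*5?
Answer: -542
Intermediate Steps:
T = 0 (T = 0*5 = 0)
h = -2 (h = -1 - ((-1 + (-1 + 3))*(-2) + 3) = -1 - ((-1 + 2)*(-2) + 3) = -1 - (1*(-2) + 3) = -1 - (-2 + 3) = -1 - 1*1 = -1 - 1 = -2)
l(K, C) = ⅔ - C/3 - K/3 (l(K, C) = -((K + C) - 2)/3 = -((C + K) - 2)/3 = -(-2 + C + K)/3 = ⅔ - C/3 - K/3)
271*l(8, T) = 271*(⅔ - ⅓*0 - ⅓*8) = 271*(⅔ + 0 - 8/3) = 271*(-2) = -542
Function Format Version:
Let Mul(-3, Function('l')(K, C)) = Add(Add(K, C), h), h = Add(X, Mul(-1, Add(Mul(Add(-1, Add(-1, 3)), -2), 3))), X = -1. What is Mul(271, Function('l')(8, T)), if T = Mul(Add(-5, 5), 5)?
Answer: -542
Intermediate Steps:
T = 0 (T = Mul(0, 5) = 0)
h = -2 (h = Add(-1, Mul(-1, Add(Mul(Add(-1, Add(-1, 3)), -2), 3))) = Add(-1, Mul(-1, Add(Mul(Add(-1, 2), -2), 3))) = Add(-1, Mul(-1, Add(Mul(1, -2), 3))) = Add(-1, Mul(-1, Add(-2, 3))) = Add(-1, Mul(-1, 1)) = Add(-1, -1) = -2)
Function('l')(K, C) = Add(Rational(2, 3), Mul(Rational(-1, 3), C), Mul(Rational(-1, 3), K)) (Function('l')(K, C) = Mul(Rational(-1, 3), Add(Add(K, C), -2)) = Mul(Rational(-1, 3), Add(Add(C, K), -2)) = Mul(Rational(-1, 3), Add(-2, C, K)) = Add(Rational(2, 3), Mul(Rational(-1, 3), C), Mul(Rational(-1, 3), K)))
Mul(271, Function('l')(8, T)) = Mul(271, Add(Rational(2, 3), Mul(Rational(-1, 3), 0), Mul(Rational(-1, 3), 8))) = Mul(271, Add(Rational(2, 3), 0, Rational(-8, 3))) = Mul(271, -2) = -542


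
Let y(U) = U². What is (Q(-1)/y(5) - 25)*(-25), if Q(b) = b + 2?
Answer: 624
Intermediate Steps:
Q(b) = 2 + b
(Q(-1)/y(5) - 25)*(-25) = ((2 - 1)/(5²) - 25)*(-25) = (1/25 - 25)*(-25) = -624/25*(-25) = 624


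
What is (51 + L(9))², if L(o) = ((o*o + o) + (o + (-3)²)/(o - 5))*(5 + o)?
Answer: 1887876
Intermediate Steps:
L(o) = (5 + o)*(o + o² + (9 + o)/(-5 + o)) (L(o) = ((o² + o) + (o + 9)/(-5 + o))*(5 + o) = ((o + o²) + (9 + o)/(-5 + o))*(5 + o) = (o + o² + (9 + o)/(-5 + o))*(5 + o) = (5 + o)*(o + o² + (9 + o)/(-5 + o)))
(51 + L(9))² = (51 + (45 + 9³ + 9⁴ - 24*9² - 11*9)/(-5 + 9))² = (51 + (45 + 729 + 6561 - 24*81 - 99)/4)² = (51 + (45 + 729 + 6561 - 1944 - 99)/4)² = (51 + (¼)*5292)² = (51 + 1323)² = 1374² = 1887876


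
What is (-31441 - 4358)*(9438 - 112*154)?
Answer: 279590190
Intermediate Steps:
(-31441 - 4358)*(9438 - 112*154) = -35799*(9438 - 17248) = -35799*(-7810) = 279590190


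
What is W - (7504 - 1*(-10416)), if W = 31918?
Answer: 13998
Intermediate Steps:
W - (7504 - 1*(-10416)) = 31918 - (7504 - 1*(-10416)) = 31918 - (7504 + 10416) = 31918 - 1*17920 = 31918 - 17920 = 13998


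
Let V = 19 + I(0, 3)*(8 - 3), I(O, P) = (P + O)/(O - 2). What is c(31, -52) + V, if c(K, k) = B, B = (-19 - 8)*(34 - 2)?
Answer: -1705/2 ≈ -852.50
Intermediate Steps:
I(O, P) = (O + P)/(-2 + O)
B = -864 (B = -27*32 = -864)
c(K, k) = -864
V = 23/2 (V = 19 + ((0 + 3)/(-2 + 0))*(8 - 3) = 19 + (3/(-2))*5 = 19 - 1/2*3*5 = 19 - 3/2*5 = 19 - 15/2 = 23/2 ≈ 11.500)
c(31, -52) + V = -864 + 23/2 = -1705/2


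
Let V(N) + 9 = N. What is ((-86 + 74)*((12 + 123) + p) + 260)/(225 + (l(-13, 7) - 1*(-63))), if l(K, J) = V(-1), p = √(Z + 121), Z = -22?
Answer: -680/139 - 18*√11/139 ≈ -5.3216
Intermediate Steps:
p = 3*√11 (p = √(-22 + 121) = √99 = 3*√11 ≈ 9.9499)
V(N) = -9 + N
l(K, J) = -10 (l(K, J) = -9 - 1 = -10)
((-86 + 74)*((12 + 123) + p) + 260)/(225 + (l(-13, 7) - 1*(-63))) = ((-86 + 74)*((12 + 123) + 3*√11) + 260)/(225 + (-10 - 1*(-63))) = (-12*(135 + 3*√11) + 260)/(225 + (-10 + 63)) = ((-1620 - 36*√11) + 260)/(225 + 53) = (-1360 - 36*√11)/278 = (-1360 - 36*√11)*(1/278) = -680/139 - 18*√11/139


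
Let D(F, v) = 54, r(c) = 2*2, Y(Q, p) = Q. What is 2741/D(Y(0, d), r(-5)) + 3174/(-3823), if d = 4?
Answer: 10307447/206442 ≈ 49.929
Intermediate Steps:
r(c) = 4
2741/D(Y(0, d), r(-5)) + 3174/(-3823) = 2741/54 + 3174/(-3823) = 2741*(1/54) + 3174*(-1/3823) = 2741/54 - 3174/3823 = 10307447/206442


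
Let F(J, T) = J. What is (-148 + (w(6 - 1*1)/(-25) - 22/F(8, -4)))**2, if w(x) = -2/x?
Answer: 5680184689/250000 ≈ 22721.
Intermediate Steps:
(-148 + (w(6 - 1*1)/(-25) - 22/F(8, -4)))**2 = (-148 + (-2/(6 - 1*1)/(-25) - 22/8))**2 = (-148 + (-2/(6 - 1)*(-1/25) - 22*1/8))**2 = (-148 + (-2/5*(-1/25) - 11/4))**2 = (-148 + (2/125 - 11/4))**2 = (-148 - 1367/500)**2 = (-75367/500)**2 = 5680184689/250000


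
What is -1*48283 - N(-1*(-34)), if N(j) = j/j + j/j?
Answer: -48285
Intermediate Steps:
N(j) = 2 (N(j) = 1 + 1 = 2)
-1*48283 - N(-1*(-34)) = -1*48283 - 1*2 = -48283 - 2 = -48285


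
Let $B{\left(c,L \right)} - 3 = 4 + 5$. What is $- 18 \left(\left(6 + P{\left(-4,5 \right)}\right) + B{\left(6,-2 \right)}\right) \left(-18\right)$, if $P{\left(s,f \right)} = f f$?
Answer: $13932$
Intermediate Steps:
$B{\left(c,L \right)} = 12$ ($B{\left(c,L \right)} = 3 + \left(4 + 5\right) = 3 + 9 = 12$)
$P{\left(s,f \right)} = f^{2}$
$- 18 \left(\left(6 + P{\left(-4,5 \right)}\right) + B{\left(6,-2 \right)}\right) \left(-18\right) = - 18 \left(\left(6 + 5^{2}\right) + 12\right) \left(-18\right) = - 18 \left(\left(6 + 25\right) + 12\right) \left(-18\right) = - 18 \left(31 + 12\right) \left(-18\right) = \left(-18\right) 43 \left(-18\right) = \left(-774\right) \left(-18\right) = 13932$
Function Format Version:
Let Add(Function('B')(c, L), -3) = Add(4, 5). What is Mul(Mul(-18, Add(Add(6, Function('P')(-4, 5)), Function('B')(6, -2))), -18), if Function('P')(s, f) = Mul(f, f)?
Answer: 13932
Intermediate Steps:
Function('B')(c, L) = 12 (Function('B')(c, L) = Add(3, Add(4, 5)) = Add(3, 9) = 12)
Function('P')(s, f) = Pow(f, 2)
Mul(Mul(-18, Add(Add(6, Function('P')(-4, 5)), Function('B')(6, -2))), -18) = Mul(Mul(-18, Add(Add(6, Pow(5, 2)), 12)), -18) = Mul(Mul(-18, Add(Add(6, 25), 12)), -18) = Mul(Mul(-18, Add(31, 12)), -18) = Mul(Mul(-18, 43), -18) = Mul(-774, -18) = 13932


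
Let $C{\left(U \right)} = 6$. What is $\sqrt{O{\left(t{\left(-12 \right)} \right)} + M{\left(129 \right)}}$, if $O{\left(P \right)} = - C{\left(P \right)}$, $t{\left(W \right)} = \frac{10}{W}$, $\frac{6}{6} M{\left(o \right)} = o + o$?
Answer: $6 \sqrt{7} \approx 15.875$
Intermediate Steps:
$M{\left(o \right)} = 2 o$ ($M{\left(o \right)} = o + o = 2 o$)
$O{\left(P \right)} = -6$ ($O{\left(P \right)} = \left(-1\right) 6 = -6$)
$\sqrt{O{\left(t{\left(-12 \right)} \right)} + M{\left(129 \right)}} = \sqrt{-6 + 2 \cdot 129} = \sqrt{-6 + 258} = \sqrt{252} = 6 \sqrt{7}$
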